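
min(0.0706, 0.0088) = 0.0088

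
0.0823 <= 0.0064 False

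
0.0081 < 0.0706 True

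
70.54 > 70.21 True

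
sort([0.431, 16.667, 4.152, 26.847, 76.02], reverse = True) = [76.02, 26.847, 16.667, 4.152, 0.431]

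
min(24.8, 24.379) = 24.379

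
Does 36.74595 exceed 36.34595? Yes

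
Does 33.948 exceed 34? No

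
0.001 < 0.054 True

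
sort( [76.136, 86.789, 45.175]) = [45.175, 76.136, 86.789]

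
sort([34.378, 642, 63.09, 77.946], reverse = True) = [642, 77.946, 63.09, 34.378]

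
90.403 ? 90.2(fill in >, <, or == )>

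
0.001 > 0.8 False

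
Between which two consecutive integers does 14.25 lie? 14 and 15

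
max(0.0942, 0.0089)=0.0942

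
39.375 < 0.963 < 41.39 False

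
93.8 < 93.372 False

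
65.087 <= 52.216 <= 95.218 False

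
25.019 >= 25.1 False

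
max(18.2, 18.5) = 18.5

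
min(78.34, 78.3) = 78.3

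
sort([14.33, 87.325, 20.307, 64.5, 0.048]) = [0.048, 14.33, 20.307, 64.5, 87.325]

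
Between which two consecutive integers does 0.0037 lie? 0 and 1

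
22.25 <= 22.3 True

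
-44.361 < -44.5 False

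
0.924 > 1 False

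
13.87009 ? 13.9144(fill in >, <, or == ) <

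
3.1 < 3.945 True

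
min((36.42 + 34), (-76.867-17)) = -93.867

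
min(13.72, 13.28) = 13.28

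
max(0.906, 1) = 1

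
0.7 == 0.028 False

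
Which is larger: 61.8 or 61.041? 61.8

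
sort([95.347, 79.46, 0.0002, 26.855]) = [0.0002, 26.855, 79.46, 95.347]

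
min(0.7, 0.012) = 0.012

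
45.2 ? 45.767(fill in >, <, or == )<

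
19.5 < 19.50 False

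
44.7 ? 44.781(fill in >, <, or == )<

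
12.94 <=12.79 False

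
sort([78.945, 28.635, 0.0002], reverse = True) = [78.945, 28.635, 0.0002]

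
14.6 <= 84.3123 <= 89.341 True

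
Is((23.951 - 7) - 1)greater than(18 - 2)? No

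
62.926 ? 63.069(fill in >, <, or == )<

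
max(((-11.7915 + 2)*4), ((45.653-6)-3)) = 36.653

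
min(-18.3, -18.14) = -18.3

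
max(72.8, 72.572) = 72.8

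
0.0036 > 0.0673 False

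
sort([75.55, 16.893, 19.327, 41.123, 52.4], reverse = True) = [75.55, 52.4, 41.123, 19.327, 16.893]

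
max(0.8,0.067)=0.8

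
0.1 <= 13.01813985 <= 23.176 True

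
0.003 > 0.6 False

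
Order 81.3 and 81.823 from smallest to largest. 81.3, 81.823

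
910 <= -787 False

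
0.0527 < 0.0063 False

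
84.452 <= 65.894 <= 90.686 False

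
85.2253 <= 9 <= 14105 False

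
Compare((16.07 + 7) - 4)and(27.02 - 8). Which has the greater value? ((16.07 + 7) - 4)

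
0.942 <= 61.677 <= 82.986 True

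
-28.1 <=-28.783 False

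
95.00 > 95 False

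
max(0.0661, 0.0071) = 0.0661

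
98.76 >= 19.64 True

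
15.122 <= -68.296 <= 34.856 False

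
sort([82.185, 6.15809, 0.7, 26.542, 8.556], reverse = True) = [82.185, 26.542, 8.556, 6.15809, 0.7]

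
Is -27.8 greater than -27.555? No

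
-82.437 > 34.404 False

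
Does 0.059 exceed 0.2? No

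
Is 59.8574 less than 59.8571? No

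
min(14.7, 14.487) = 14.487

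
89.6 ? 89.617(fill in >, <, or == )<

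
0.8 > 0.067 True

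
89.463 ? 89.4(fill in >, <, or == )>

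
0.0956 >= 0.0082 True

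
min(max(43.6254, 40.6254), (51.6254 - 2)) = 43.6254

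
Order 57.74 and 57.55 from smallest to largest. 57.55, 57.74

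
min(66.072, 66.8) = 66.072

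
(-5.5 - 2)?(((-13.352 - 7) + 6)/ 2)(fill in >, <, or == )<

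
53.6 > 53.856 False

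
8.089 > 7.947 True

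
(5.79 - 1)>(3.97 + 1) False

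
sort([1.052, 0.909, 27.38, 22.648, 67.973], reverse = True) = [67.973, 27.38, 22.648, 1.052, 0.909]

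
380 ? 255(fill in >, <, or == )>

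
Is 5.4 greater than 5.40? No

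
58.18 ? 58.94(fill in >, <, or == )<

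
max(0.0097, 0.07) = 0.07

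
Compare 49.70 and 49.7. They are equal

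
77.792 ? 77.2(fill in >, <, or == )>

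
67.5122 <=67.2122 False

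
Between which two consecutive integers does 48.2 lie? 48 and 49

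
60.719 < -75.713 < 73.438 False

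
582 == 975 False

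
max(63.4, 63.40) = 63.40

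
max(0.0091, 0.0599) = 0.0599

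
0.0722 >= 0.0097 True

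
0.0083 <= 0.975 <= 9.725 True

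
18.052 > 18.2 False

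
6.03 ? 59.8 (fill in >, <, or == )<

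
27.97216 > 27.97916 False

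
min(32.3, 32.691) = 32.3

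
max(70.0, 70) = 70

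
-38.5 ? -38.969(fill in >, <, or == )>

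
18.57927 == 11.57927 False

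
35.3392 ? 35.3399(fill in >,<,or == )<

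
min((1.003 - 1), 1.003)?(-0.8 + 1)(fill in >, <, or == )<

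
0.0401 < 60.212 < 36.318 False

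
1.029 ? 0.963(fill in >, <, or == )>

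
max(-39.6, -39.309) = -39.309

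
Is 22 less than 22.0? No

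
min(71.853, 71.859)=71.853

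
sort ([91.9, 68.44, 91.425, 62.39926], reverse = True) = [91.9, 91.425, 68.44, 62.39926]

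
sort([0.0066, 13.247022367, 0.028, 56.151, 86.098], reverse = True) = [86.098, 56.151, 13.247022367, 0.028, 0.0066]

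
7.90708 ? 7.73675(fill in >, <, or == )>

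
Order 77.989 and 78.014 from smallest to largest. 77.989, 78.014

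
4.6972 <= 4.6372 False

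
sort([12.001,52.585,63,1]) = [1,12.001,52.585,63]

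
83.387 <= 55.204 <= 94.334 False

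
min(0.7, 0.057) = 0.057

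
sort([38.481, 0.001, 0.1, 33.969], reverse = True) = [38.481, 33.969, 0.1, 0.001]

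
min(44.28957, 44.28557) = 44.28557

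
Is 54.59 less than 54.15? No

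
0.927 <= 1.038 True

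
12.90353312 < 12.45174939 False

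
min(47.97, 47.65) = 47.65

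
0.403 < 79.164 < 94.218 True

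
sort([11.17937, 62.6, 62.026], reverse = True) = [62.6, 62.026, 11.17937]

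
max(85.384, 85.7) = 85.7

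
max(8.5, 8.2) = 8.5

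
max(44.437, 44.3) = 44.437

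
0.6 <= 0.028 False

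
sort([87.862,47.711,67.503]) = [47.711,67.503,87.862]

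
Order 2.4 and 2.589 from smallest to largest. 2.4, 2.589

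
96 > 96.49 False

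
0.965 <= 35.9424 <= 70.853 True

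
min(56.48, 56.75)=56.48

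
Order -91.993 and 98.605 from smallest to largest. -91.993, 98.605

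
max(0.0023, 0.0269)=0.0269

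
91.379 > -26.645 True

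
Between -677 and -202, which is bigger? -202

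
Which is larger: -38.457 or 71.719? 71.719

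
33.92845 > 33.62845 True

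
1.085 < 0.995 False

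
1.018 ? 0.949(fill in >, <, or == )>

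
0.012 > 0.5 False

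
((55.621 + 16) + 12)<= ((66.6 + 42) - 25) False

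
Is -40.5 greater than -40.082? No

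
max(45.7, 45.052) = 45.7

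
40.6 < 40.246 False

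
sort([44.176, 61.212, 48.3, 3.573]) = [3.573, 44.176, 48.3, 61.212]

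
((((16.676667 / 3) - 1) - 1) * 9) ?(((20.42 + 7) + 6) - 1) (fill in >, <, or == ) <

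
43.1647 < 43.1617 False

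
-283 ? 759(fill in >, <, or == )<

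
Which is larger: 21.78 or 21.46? 21.78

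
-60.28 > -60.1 False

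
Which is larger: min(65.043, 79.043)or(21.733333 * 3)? (21.733333 * 3)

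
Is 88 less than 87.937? No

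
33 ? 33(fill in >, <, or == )==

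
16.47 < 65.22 True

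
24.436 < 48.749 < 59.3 True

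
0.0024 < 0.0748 True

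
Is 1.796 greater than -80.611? Yes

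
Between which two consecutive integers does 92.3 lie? 92 and 93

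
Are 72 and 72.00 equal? Yes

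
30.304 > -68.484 True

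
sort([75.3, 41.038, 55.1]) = [41.038, 55.1, 75.3]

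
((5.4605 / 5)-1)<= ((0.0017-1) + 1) False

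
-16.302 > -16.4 True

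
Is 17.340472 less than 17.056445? No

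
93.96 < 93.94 False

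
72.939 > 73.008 False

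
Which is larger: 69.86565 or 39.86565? 69.86565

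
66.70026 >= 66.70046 False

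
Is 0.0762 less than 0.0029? No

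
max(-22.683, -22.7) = -22.683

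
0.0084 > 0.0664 False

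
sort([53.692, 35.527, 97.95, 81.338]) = [35.527, 53.692, 81.338, 97.95]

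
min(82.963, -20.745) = -20.745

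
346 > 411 False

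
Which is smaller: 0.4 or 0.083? 0.083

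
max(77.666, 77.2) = 77.666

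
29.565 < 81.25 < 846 True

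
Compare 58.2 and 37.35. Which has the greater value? 58.2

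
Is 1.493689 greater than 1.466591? Yes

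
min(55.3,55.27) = 55.27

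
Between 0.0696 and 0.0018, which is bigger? 0.0696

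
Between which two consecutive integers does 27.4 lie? 27 and 28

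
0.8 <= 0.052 False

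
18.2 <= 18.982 True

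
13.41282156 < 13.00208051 False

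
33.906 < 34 True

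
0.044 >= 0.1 False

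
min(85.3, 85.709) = 85.3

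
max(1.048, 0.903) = 1.048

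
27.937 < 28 True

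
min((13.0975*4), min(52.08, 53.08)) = 52.08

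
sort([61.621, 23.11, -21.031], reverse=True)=[61.621, 23.11, -21.031]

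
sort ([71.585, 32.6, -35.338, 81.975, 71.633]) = [-35.338, 32.6, 71.585, 71.633, 81.975]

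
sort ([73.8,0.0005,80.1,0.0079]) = [0.0005,0.0079,73.8,80.1]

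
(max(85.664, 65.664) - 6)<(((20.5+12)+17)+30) False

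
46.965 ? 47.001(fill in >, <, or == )<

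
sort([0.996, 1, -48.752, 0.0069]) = [-48.752, 0.0069, 0.996, 1]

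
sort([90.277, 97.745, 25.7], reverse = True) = [97.745, 90.277, 25.7]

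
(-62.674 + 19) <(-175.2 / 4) False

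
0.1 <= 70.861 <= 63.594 False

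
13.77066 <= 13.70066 False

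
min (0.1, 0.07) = 0.07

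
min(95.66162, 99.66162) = 95.66162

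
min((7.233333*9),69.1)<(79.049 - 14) False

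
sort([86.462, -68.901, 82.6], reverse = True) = [86.462, 82.6, -68.901]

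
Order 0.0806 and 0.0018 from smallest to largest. 0.0018, 0.0806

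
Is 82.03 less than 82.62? Yes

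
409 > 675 False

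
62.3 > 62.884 False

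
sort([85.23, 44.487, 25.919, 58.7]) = [25.919, 44.487, 58.7, 85.23]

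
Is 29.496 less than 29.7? Yes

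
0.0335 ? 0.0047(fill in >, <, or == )>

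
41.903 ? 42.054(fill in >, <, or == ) <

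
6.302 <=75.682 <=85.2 True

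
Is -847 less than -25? Yes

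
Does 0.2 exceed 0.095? Yes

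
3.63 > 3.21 True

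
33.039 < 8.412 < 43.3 False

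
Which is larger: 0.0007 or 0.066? 0.066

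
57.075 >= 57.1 False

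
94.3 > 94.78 False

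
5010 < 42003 True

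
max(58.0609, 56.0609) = 58.0609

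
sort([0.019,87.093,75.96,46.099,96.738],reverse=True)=[96.738,87.093,75.96,46.099,0.019]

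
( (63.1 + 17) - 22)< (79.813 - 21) True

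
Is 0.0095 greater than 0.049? No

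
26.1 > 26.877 False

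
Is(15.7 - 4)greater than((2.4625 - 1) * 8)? No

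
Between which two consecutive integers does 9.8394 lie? 9 and 10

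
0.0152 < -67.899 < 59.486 False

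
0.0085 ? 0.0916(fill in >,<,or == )<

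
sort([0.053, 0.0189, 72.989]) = [0.0189, 0.053, 72.989]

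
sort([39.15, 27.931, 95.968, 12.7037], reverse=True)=[95.968, 39.15, 27.931, 12.7037]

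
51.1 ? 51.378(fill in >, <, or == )<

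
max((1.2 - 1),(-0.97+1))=0.2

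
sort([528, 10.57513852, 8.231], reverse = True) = [528, 10.57513852, 8.231]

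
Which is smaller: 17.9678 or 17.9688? 17.9678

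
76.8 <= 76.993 True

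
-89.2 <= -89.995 False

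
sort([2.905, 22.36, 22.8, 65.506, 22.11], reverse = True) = [65.506, 22.8, 22.36, 22.11, 2.905]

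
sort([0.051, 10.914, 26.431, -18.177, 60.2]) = [-18.177, 0.051, 10.914, 26.431, 60.2]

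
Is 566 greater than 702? No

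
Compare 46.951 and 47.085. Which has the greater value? 47.085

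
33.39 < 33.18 False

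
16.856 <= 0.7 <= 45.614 False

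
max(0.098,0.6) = 0.6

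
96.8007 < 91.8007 False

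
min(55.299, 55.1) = 55.1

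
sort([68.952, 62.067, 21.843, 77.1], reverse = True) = [77.1, 68.952, 62.067, 21.843]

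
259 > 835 False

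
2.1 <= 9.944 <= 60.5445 True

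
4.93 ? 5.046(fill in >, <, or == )<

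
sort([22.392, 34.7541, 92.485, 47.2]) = [22.392, 34.7541, 47.2, 92.485]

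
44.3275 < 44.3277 True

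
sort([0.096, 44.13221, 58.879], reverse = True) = [58.879, 44.13221, 0.096]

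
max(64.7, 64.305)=64.7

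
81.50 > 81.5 False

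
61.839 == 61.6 False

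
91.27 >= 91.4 False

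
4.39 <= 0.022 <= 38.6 False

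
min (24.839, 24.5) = 24.5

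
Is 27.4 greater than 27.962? No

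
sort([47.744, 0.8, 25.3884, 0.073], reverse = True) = [47.744, 25.3884, 0.8, 0.073]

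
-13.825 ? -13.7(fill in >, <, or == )<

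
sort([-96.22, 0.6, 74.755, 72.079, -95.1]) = [-96.22, -95.1, 0.6, 72.079, 74.755]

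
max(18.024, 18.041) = 18.041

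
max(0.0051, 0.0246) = 0.0246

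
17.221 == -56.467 False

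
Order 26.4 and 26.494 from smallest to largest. 26.4, 26.494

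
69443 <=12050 False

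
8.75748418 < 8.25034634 False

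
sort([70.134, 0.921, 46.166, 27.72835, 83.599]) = [0.921, 27.72835, 46.166, 70.134, 83.599]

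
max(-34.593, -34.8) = -34.593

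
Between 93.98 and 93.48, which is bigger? 93.98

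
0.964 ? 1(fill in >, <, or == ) <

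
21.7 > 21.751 False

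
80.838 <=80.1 False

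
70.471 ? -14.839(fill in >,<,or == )>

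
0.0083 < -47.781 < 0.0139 False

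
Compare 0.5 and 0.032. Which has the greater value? 0.5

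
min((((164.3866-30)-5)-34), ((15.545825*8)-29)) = 95.3666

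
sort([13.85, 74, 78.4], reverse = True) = [78.4, 74, 13.85]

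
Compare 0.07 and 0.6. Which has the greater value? 0.6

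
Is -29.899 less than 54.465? Yes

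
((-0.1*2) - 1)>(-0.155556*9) True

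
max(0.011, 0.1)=0.1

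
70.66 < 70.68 True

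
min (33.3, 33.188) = 33.188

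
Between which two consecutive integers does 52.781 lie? 52 and 53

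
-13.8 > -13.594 False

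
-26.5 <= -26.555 False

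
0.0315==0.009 False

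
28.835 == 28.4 False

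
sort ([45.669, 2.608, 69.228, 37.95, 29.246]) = [2.608, 29.246, 37.95, 45.669, 69.228]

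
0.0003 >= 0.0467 False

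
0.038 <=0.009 False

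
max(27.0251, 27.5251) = 27.5251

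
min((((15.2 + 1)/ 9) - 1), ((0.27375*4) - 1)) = 0.095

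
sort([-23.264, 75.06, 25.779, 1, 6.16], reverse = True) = [75.06, 25.779, 6.16, 1, -23.264]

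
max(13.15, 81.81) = 81.81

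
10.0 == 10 True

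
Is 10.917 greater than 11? No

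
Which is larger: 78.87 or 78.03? 78.87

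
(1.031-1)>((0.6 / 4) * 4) False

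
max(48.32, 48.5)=48.5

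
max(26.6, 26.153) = 26.6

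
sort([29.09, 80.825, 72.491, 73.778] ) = [29.09, 72.491, 73.778, 80.825]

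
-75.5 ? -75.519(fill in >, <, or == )>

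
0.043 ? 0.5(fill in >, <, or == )<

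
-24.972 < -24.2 True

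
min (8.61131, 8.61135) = 8.61131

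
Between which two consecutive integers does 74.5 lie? 74 and 75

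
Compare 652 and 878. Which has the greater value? 878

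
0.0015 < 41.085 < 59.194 True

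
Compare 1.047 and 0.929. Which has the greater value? 1.047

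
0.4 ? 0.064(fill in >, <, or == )>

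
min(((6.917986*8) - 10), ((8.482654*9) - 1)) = 45.343888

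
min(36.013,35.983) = 35.983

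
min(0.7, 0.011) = 0.011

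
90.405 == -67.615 False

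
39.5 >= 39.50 True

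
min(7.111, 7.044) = 7.044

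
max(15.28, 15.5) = 15.5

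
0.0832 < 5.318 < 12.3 True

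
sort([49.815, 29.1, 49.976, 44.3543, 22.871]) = [22.871, 29.1, 44.3543, 49.815, 49.976]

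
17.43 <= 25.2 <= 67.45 True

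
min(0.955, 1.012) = 0.955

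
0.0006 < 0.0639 True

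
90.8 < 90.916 True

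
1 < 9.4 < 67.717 True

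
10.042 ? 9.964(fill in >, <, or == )>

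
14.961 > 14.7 True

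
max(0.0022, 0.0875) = 0.0875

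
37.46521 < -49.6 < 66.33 False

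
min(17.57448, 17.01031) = 17.01031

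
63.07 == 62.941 False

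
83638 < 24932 False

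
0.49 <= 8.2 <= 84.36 True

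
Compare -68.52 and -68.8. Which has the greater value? -68.52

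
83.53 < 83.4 False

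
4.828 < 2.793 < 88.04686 False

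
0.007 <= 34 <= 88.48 True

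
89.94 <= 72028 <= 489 False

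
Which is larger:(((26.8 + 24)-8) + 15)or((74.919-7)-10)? ((74.919-7)-10)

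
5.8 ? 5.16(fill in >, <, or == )>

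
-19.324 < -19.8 False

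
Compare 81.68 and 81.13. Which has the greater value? 81.68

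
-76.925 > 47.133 False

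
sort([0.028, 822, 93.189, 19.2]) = [0.028, 19.2, 93.189, 822]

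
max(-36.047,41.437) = 41.437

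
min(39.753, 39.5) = 39.5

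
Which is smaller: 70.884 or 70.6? 70.6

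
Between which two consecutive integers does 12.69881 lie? 12 and 13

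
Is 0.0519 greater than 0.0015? Yes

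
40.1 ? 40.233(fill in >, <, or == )<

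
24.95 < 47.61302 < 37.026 False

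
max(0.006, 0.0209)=0.0209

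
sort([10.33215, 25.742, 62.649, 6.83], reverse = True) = [62.649, 25.742, 10.33215, 6.83]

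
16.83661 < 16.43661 False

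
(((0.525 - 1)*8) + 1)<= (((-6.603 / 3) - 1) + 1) True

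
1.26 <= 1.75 True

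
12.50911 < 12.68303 True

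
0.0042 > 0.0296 False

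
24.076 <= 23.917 False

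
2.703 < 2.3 False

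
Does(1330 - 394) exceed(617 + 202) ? Yes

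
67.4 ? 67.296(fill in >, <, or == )>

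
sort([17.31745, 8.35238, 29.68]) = [8.35238, 17.31745, 29.68]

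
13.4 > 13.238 True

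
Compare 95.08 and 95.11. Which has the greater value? 95.11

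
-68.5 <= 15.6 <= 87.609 True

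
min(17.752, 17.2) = 17.2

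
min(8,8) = 8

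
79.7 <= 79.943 True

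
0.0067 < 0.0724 True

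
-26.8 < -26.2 True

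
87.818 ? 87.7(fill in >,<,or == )>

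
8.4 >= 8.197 True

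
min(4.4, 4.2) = 4.2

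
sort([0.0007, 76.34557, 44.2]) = [0.0007, 44.2, 76.34557]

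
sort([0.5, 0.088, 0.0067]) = [0.0067, 0.088, 0.5]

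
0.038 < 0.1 True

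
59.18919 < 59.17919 False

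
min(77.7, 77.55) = 77.55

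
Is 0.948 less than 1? Yes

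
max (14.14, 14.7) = 14.7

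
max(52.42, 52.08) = 52.42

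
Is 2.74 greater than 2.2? Yes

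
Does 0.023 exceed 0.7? No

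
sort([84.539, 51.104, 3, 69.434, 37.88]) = [3, 37.88, 51.104, 69.434, 84.539]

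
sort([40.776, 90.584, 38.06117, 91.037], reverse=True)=[91.037, 90.584, 40.776, 38.06117]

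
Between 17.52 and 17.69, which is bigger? 17.69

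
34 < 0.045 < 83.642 False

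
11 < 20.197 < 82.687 True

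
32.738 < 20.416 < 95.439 False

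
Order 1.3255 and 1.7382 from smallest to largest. 1.3255,1.7382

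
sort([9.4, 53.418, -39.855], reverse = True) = [53.418, 9.4, -39.855]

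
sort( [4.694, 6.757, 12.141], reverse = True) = [12.141, 6.757, 4.694]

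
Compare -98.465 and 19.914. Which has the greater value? 19.914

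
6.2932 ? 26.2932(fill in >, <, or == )<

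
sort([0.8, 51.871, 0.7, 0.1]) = [0.1, 0.7, 0.8, 51.871]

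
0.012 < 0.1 True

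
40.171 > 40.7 False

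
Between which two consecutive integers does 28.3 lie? 28 and 29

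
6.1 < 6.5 True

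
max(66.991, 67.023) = 67.023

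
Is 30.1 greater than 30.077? Yes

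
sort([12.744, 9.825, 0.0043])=[0.0043, 9.825, 12.744]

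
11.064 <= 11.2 True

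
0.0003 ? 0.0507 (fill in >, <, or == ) <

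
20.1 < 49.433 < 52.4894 True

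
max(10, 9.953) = 10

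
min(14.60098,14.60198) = 14.60098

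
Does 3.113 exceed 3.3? No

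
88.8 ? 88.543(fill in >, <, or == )>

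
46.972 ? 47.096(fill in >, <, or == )<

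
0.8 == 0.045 False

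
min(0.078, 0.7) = 0.078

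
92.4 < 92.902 True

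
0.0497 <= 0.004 False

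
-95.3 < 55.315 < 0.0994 False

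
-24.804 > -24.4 False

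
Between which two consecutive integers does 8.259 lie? 8 and 9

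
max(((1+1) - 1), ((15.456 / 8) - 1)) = 1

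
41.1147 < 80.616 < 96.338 True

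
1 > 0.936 True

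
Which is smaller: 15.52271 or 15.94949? 15.52271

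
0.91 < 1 True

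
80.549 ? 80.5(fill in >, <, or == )>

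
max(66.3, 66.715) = 66.715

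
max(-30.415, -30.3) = -30.3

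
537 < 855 True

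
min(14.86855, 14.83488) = 14.83488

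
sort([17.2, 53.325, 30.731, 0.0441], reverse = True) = [53.325, 30.731, 17.2, 0.0441]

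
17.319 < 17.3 False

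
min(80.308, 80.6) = 80.308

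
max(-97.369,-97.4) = -97.369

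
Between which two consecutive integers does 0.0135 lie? 0 and 1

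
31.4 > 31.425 False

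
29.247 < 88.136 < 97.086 True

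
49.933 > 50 False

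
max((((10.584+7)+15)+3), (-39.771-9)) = 35.584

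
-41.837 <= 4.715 True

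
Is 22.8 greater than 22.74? Yes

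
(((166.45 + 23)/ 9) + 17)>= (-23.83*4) True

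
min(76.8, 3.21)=3.21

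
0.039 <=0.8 True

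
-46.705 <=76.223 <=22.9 False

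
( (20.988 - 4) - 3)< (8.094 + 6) True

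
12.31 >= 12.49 False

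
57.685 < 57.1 False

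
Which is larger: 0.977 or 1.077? 1.077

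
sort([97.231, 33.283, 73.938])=[33.283, 73.938, 97.231]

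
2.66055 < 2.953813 True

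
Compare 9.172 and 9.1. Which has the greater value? 9.172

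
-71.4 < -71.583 False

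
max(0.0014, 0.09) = 0.09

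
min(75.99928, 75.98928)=75.98928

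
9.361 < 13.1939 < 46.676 True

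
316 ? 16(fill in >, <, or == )>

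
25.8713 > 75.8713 False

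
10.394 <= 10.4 True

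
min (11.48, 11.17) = 11.17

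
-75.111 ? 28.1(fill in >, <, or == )<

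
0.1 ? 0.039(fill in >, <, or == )>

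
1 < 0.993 False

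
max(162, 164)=164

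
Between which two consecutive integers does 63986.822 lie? 63986 and 63987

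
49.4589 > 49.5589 False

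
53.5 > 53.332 True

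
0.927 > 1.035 False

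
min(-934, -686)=-934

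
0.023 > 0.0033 True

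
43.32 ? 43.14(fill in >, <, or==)>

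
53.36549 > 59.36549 False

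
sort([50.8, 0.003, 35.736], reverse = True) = [50.8, 35.736, 0.003]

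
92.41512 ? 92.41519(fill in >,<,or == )<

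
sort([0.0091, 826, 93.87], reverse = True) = [826, 93.87, 0.0091]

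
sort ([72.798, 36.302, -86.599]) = [-86.599, 36.302, 72.798]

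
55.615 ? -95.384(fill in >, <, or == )>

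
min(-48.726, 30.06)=-48.726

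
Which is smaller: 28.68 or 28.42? 28.42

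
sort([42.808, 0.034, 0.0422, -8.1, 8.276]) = [-8.1, 0.034, 0.0422, 8.276, 42.808]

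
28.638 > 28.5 True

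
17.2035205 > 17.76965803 False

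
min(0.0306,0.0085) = 0.0085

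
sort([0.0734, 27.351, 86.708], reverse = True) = [86.708, 27.351, 0.0734]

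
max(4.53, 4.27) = 4.53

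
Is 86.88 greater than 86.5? Yes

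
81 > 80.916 True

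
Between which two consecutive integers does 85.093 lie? 85 and 86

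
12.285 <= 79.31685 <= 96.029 True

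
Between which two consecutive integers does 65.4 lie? 65 and 66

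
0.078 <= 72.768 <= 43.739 False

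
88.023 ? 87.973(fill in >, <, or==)>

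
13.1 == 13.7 False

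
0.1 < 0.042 False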